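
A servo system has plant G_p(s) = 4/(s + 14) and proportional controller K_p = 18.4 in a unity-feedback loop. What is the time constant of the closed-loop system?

τ = 0.0114 s

Closed-loop transfer function: T(s) = K_p·G_p(s)/(1 + K_p·G_p(s)) = 73.6/(s + 14 + 73.6) = 73.6/(s + 87.6).
Time constant τ = 1/87.6 = 0.0114 s.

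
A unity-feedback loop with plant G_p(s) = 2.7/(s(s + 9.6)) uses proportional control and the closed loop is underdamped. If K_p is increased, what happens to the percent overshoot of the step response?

ζ = 9.6/(2√(2.7K_p)) decreases as K_p grows; lower damping means more overshoot.

increase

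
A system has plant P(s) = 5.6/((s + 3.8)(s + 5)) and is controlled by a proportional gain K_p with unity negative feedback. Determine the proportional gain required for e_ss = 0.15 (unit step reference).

The loop is type 0, so e_ss(step) = 1/(1 + K_pos) with K_pos = K_p·P(0).
P(0) = 0.2947. Require 1/(1 + K_p·0.2947) = 0.15, so 1 + 0.2947·K_p = 6.667.
K_p = (6.667 − 1)/0.2947 = 19.2.

K_p = 19.2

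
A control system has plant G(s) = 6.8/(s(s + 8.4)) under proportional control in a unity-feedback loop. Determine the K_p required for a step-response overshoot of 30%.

From %OS = 100·exp(−πζ/√(1−ζ²)) = 30%, ζ = −ln(0.3)/√(π²+ln²(0.3)) = 0.3579.
Characteristic equation s² + 8.4s + 6.8K_p = 0 gives ζ = 8.4/(2√(6.8K_p)).
Setting ζ = 0.3579: √(6.8K_p) = 8.4/(2·0.3579) = 11.74, so K_p = 137.7/6.8 = 20.3.

K_p = 20.3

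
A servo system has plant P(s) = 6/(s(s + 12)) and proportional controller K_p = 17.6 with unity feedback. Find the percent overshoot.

From 1 + K_pP(s) = 0: s² + 12s + 105.6 = 0 ⇒ ω_n = 10.28, ζ = 0.5839.
%OS = 100·exp(−πζ/√(1−ζ²)) = 100·exp(−π·0.5839/√0.6591) = 10.4%.

10.4%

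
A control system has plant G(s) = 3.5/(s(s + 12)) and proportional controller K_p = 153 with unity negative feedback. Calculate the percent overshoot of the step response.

Closed-loop characteristic equation: s² + 12s + 535.5 = 0, so ω_n = 23.14 rad/s and ζ = 12/(2·23.14) = 0.2593.
%OS = 100·exp(−πζ/√(1−ζ²)) = 100·exp(−π·0.2593/√0.9328) = 43%.

43%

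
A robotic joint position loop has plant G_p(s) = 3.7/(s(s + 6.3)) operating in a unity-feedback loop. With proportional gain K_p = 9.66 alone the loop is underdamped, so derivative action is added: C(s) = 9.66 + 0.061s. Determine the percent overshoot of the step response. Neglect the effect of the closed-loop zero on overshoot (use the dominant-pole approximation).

Forward path: (9.66 + 0.061s)·3.7/(s(s+6.3)). The closed-loop characteristic equation is s² + (6.3 + 3.7·0.061)s + 3.7·9.66 = 0.
That is s² + 6.526s + 35.74 = 0, so ω_n = 5.978 rad/s and ζ = 6.526/(2·5.978) = 0.5458.
%OS = 100·exp(−πζ/√(1−ζ²)) = 12.9%.

12.9%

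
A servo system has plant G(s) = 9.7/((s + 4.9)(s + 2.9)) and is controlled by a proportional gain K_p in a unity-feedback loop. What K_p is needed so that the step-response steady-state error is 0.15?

K_p = 8.3

The loop is type 0, so e_ss(step) = 1/(1 + K_pos) with K_pos = K_p·G(0).
G(0) = 0.6826. Require 1/(1 + K_p·0.6826) = 0.15, so 1 + 0.6826·K_p = 6.667.
K_p = (6.667 − 1)/0.6826 = 8.3.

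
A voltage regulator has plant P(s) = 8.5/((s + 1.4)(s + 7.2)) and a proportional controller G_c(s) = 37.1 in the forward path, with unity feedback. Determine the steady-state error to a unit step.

The loop is type 0. Static position error constant K_pos = G_c(0)·P(0) = 37.1·0.8433 = 31.28.
Steady-state error to a unit step: e_ss = 1/(1+K_pos) = 1/32.28 = 0.031.

0.031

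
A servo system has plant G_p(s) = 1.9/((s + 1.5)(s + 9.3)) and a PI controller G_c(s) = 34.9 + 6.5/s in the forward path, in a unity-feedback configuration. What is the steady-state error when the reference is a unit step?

The open loop G_c(s)G_p(s) has a pole at the origin (type 1), so the static position error constant is infinite and e_ss = 1/(1+∞) = 0.

0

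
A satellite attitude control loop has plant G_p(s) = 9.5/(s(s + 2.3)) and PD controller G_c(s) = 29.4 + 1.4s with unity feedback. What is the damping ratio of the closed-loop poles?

ζ = 0.467

Forward path: (29.4 + 1.4s)·9.5/(s(s+2.3)). The closed-loop characteristic equation is s² + (2.3 + 9.5·1.4)s + 9.5·29.4 = 0.
That is s² + 15.6s + 279.3 = 0, so ω_n = 16.71 rad/s and ζ = 15.6/(2·16.71) = 0.4667.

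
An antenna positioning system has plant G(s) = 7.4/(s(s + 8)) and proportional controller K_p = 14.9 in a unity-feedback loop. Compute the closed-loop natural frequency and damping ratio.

With unity feedback the closed-loop characteristic equation is s² + 8s + 14.9·7.4 = s² + 8s + 110.3 = 0.
Matching s² + 2ζω_n s + ω_n²: ω_n = √110.3 = 10.5 rad/s and 2ζω_n = 8, so ζ = 8/(2·10.5) = 0.381.

ω_n = 10.5 rad/s, ζ = 0.381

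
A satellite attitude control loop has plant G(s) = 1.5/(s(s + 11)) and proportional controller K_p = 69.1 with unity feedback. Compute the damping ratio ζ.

ζ = 0.54

With unity feedback the closed-loop characteristic equation is s² + 11s + 69.1·1.5 = s² + 11s + 103.6 = 0.
Matching s² + 2ζω_n s + ω_n²: ω_n = √103.6 = 10.18 rad/s and 2ζω_n = 11, so ζ = 11/(2·10.18) = 0.54.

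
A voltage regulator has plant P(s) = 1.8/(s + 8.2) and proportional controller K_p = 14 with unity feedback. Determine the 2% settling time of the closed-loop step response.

Closed-loop transfer function: T(s) = K_p·P(s)/(1 + K_p·P(s)) = 25.2/(s + 8.2 + 25.2) = 25.2/(s + 33.4).
Time constant τ = 1/33.4 = 0.02994 s, so the 2% settling time is about 4τ = 0.12 s.

T_s ≈ 0.12 s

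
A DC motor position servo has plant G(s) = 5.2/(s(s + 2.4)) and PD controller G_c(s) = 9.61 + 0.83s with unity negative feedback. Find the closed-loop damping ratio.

ζ = 0.475

Forward path: (9.61 + 0.83s)·5.2/(s(s+2.4)). The closed-loop characteristic equation is s² + (2.4 + 5.2·0.83)s + 5.2·9.61 = 0.
That is s² + 6.716s + 49.97 = 0, so ω_n = 7.069 rad/s and ζ = 6.716/(2·7.069) = 0.475.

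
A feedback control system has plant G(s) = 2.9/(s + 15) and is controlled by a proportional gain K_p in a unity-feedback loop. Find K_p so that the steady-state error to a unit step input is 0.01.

Steady-state error for a unit step on this type-0 loop is 1/(1 + K_p·G(0)).
G(0) = 0.1933. Require 1/(1 + K_p·0.1933) = 0.01, so 1 + 0.1933·K_p = 100.
K_p = (100 − 1)/0.1933 = 512.

K_p = 512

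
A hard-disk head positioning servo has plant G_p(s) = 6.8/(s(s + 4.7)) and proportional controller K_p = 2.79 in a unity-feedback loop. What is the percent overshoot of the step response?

The closed-loop denominator s² + 4.7s + 18.97 gives ω_n = √18.97 = 4.356 and ζ = 4.7/(2ω_n) = 0.5395.
%OS = 100·exp(−πζ/√(1−ζ²)) = 100·exp(−π·0.5395/√0.7089) = 13.4%.

13.4%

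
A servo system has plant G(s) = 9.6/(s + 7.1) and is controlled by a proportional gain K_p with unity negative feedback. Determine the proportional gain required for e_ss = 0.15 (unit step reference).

For a type-0 loop with proportional control, e_ss = 1/(1 + K_p·G(0)).
G(0) = 1.352. Require 1/(1 + K_p·1.352) = 0.15, so 1 + 1.352·K_p = 6.667.
K_p = (6.667 − 1)/1.352 = 4.19.

K_p = 4.19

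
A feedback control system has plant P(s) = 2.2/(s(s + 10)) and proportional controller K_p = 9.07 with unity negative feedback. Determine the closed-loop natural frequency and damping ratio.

With unity feedback the closed-loop characteristic equation is s² + 10s + 9.07·2.2 = s² + 10s + 19.95 = 0.
Matching s² + 2ζω_n s + ω_n²: ω_n = √19.95 = 4.467 rad/s and 2ζω_n = 10, so ζ = 10/(2·4.467) = 1.12.

ω_n = 4.47 rad/s, ζ = 1.12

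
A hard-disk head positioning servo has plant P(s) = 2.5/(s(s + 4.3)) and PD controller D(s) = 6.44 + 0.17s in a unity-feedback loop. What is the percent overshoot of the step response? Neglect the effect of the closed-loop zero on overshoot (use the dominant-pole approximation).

Forward path: (6.44 + 0.17s)·2.5/(s(s+4.3)). The closed-loop characteristic equation is s² + (4.3 + 2.5·0.17)s + 2.5·6.44 = 0.
That is s² + 4.725s + 16.1 = 0, so ω_n = 4.012 rad/s and ζ = 4.725/(2·4.012) = 0.5888.
%OS = 100·exp(−πζ/√(1−ζ²)) = 10.1%.

10.1%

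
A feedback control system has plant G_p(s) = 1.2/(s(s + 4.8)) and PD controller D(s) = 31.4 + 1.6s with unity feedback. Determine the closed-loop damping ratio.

Forward path: (31.4 + 1.6s)·1.2/(s(s+4.8)). The closed-loop characteristic equation is s² + (4.8 + 1.2·1.6)s + 1.2·31.4 = 0.
That is s² + 6.72s + 37.68 = 0, so ω_n = 6.138 rad/s and ζ = 6.72/(2·6.138) = 0.5474.

ζ = 0.547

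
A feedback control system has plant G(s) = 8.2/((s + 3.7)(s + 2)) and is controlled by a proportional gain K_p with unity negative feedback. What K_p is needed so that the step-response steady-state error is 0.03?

Steady-state error for a unit step on this type-0 loop is 1/(1 + K_p·G(0)).
G(0) = 1.108. Require 1/(1 + K_p·1.108) = 0.03, so 1 + 1.108·K_p = 33.33.
K_p = (33.33 − 1)/1.108 = 29.2.

K_p = 29.2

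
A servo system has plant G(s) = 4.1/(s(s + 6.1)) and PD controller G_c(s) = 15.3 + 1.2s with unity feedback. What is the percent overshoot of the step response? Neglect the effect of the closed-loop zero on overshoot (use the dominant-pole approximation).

4.77%

Forward path: (15.3 + 1.2s)·4.1/(s(s+6.1)). The closed-loop characteristic equation is s² + (6.1 + 4.1·1.2)s + 4.1·15.3 = 0.
That is s² + 11.02s + 62.73 = 0, so ω_n = 7.92 rad/s and ζ = 11.02/(2·7.92) = 0.6957.
%OS = 100·exp(−πζ/√(1−ζ²)) = 4.77%.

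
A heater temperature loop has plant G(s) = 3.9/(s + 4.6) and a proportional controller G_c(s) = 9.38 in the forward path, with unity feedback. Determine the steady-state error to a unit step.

0.112

The loop is type 0. Static position error constant K_pos = G_c(0)·G(0) = 9.38·0.8478 = 7.953.
Steady-state error to a unit step: e_ss = 1/(1+K_pos) = 1/8.953 = 0.112.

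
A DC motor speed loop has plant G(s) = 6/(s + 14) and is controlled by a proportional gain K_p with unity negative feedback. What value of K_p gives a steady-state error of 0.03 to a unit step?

The loop is type 0, so e_ss(step) = 1/(1 + K_pos) with K_pos = K_p·G(0).
G(0) = 0.4286. Require 1/(1 + K_p·0.4286) = 0.03, so 1 + 0.4286·K_p = 33.33.
K_p = (33.33 − 1)/0.4286 = 75.4.

K_p = 75.4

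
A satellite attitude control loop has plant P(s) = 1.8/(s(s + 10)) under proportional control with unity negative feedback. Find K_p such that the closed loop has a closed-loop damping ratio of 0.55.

Closed-loop characteristic equation: s² + 10s + K_p·1.8 = 0.
So ω_n = √(1.8K_p) and 2ζω_n = 10, giving ζ = 10/(2√(1.8K_p)).
Setting ζ = 0.55: √(1.8K_p) = 10/(2·0.55) = 9.091, so K_p = 82.64/1.8 = 45.9.

K_p = 45.9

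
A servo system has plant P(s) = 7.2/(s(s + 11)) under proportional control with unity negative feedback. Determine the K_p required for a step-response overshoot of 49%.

From %OS = 100·exp(−πζ/√(1−ζ²)) = 49%, ζ = −ln(0.49)/√(π²+ln²(0.49)) = 0.2214.
Characteristic equation s² + 11s + 7.2K_p = 0 gives ζ = 11/(2√(7.2K_p)).
Setting ζ = 0.2214: √(7.2K_p) = 11/(2·0.2214) = 24.84, so K_p = 617/7.2 = 85.7.

K_p = 85.7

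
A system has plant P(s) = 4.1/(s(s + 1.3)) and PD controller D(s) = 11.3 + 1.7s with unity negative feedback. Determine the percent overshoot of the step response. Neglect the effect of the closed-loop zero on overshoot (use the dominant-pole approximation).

Forward path: (11.3 + 1.7s)·4.1/(s(s+1.3)). The closed-loop characteristic equation is s² + (1.3 + 4.1·1.7)s + 4.1·11.3 = 0.
That is s² + 8.27s + 46.33 = 0, so ω_n = 6.807 rad/s and ζ = 8.27/(2·6.807) = 0.6075.
%OS = 100·exp(−πζ/√(1−ζ²)) = 9.05%.

9.05%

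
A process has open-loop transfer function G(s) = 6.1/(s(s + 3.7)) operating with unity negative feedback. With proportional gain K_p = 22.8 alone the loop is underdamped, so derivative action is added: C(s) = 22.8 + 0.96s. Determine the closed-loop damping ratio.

Forward path: (22.8 + 0.96s)·6.1/(s(s+3.7)). The closed-loop characteristic equation is s² + (3.7 + 6.1·0.96)s + 6.1·22.8 = 0.
That is s² + 9.556s + 139.1 = 0, so ω_n = 11.79 rad/s and ζ = 9.556/(2·11.79) = 0.4051.

ζ = 0.405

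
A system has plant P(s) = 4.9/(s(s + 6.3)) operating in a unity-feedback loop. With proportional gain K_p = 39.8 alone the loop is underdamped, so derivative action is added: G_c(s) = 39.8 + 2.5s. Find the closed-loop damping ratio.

ζ = 0.664

Forward path: (39.8 + 2.5s)·4.9/(s(s+6.3)). The closed-loop characteristic equation is s² + (6.3 + 4.9·2.5)s + 4.9·39.8 = 0.
That is s² + 18.55s + 195 = 0, so ω_n = 13.96 rad/s and ζ = 18.55/(2·13.96) = 0.6642.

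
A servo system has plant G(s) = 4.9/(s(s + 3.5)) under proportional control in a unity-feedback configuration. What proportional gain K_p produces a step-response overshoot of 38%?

K_p = 7.21

From %OS = 100·exp(−πζ/√(1−ζ²)) = 38%, ζ = −ln(0.38)/√(π²+ln²(0.38)) = 0.2943.
Characteristic equation s² + 3.5s + 4.9K_p = 0 gives ζ = 3.5/(2√(4.9K_p)).
Setting ζ = 0.2943: √(4.9K_p) = 3.5/(2·0.2943) = 5.945, so K_p = 35.35/4.9 = 7.21.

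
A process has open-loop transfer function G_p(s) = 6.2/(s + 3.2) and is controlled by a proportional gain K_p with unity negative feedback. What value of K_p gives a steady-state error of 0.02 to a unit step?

K_p = 25.3

For a type-0 loop with proportional control, e_ss = 1/(1 + K_p·G_p(0)).
G_p(0) = 1.938. Require 1/(1 + K_p·1.938) = 0.02, so 1 + 1.938·K_p = 50.
K_p = (50 − 1)/1.938 = 25.3.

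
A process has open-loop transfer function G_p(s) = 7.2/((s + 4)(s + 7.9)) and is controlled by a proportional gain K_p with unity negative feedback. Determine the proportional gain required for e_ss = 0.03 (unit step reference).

For a type-0 loop with proportional control, e_ss = 1/(1 + K_p·G_p(0)).
G_p(0) = 0.2278. Require 1/(1 + K_p·0.2278) = 0.03, so 1 + 0.2278·K_p = 33.33.
K_p = (33.33 − 1)/0.2278 = 142.

K_p = 142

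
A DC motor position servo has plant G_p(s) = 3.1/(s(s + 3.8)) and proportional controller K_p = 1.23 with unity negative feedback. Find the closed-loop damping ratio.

ζ = 0.973

The closed-loop denominator is s(s+3.8) + 1.23·3.1 = s² + 3.8s + 3.813.
So ω_n² = 3.813 ⇒ ω_n = 1.953 rad/s, and ζ = 3.8/(2ω_n) = 0.973.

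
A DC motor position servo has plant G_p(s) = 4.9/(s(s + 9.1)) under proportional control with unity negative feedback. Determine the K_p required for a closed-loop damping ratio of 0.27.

Closed-loop characteristic equation: s² + 9.1s + K_p·4.9 = 0.
So ω_n = √(4.9K_p) and 2ζω_n = 9.1, giving ζ = 9.1/(2√(4.9K_p)).
Setting ζ = 0.27: √(4.9K_p) = 9.1/(2·0.27) = 16.85, so K_p = 284/4.9 = 58.

K_p = 58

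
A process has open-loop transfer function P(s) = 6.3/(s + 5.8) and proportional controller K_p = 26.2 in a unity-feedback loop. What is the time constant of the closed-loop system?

Closed-loop transfer function: T(s) = K_p·P(s)/(1 + K_p·P(s)) = 165.1/(s + 5.8 + 165.1) = 165.1/(s + 170.9).
Time constant τ = 1/170.9 = 0.00585 s.

τ = 0.00585 s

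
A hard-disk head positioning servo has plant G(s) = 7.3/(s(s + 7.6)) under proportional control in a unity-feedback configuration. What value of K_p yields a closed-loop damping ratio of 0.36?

Closed-loop characteristic equation: s² + 7.6s + K_p·7.3 = 0.
So ω_n = √(7.3K_p) and 2ζω_n = 7.6, giving ζ = 7.6/(2√(7.3K_p)).
Setting ζ = 0.36: √(7.3K_p) = 7.6/(2·0.36) = 10.56, so K_p = 111.4/7.3 = 15.3.

K_p = 15.3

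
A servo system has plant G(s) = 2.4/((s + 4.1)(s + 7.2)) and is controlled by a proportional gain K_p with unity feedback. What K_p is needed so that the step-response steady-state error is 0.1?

K_p = 111

For a type-0 loop with proportional control, e_ss = 1/(1 + K_p·G(0)).
G(0) = 0.0813. Require 1/(1 + K_p·0.0813) = 0.1, so 1 + 0.0813·K_p = 10.
K_p = (10 − 1)/0.0813 = 111.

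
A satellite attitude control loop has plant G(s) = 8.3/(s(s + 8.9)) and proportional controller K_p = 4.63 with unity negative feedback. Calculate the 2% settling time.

From 1 + K_pG(s) = 0: s² + 8.9s + 38.43 = 0 ⇒ ω_n = 6.199, ζ = 0.7178.
2% settling time T_s ≈ 4/(ζω_n) = 4/4.45 = 0.899 s.

T_s ≈ 0.899 s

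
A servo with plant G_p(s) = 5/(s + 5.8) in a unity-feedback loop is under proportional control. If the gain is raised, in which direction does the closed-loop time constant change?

Closed-loop pole is at s = −(5.8+K_p·5); larger K_p moves it further left, so τ = 1/(5.8+K_p·5) decreases.

decrease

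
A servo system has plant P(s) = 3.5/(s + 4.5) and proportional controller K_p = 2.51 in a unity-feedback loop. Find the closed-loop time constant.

τ = 0.0753 s

Closed-loop transfer function: T(s) = K_p·P(s)/(1 + K_p·P(s)) = 8.785/(s + 4.5 + 8.785) = 8.785/(s + 13.29).
Time constant τ = 1/13.29 = 0.0753 s.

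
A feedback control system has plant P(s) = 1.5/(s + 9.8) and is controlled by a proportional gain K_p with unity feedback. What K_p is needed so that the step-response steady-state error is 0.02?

K_p = 320

Steady-state error for a unit step on this type-0 loop is 1/(1 + K_p·P(0)).
P(0) = 0.1531. Require 1/(1 + K_p·0.1531) = 0.02, so 1 + 0.1531·K_p = 50.
K_p = (50 − 1)/0.1531 = 320.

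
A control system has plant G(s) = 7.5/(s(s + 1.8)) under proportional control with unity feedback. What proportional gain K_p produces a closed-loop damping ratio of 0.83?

K_p = 0.157

Closed-loop characteristic equation: s² + 1.8s + K_p·7.5 = 0.
So ω_n = √(7.5K_p) and 2ζω_n = 1.8, giving ζ = 1.8/(2√(7.5K_p)).
Setting ζ = 0.83: √(7.5K_p) = 1.8/(2·0.83) = 1.084, so K_p = 1.176/7.5 = 0.157.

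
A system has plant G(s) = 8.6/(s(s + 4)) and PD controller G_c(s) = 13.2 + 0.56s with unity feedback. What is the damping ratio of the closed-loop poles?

Forward path: (13.2 + 0.56s)·8.6/(s(s+4)). The closed-loop characteristic equation is s² + (4 + 8.6·0.56)s + 8.6·13.2 = 0.
That is s² + 8.816s + 113.5 = 0, so ω_n = 10.65 rad/s and ζ = 8.816/(2·10.65) = 0.4137.

ζ = 0.414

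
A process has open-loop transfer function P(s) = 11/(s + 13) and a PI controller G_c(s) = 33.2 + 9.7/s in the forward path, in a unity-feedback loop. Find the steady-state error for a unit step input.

0

The open loop G_c(s)P(s) has a pole at the origin (type 1), so the static position error constant is infinite and e_ss = 1/(1+∞) = 0.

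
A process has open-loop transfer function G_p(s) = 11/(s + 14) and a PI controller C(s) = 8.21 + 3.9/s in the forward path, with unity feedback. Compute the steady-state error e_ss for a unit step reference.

The open loop C(s)G_p(s) has a pole at the origin (type 1), so the static position error constant is infinite and e_ss = 1/(1+∞) = 0.

0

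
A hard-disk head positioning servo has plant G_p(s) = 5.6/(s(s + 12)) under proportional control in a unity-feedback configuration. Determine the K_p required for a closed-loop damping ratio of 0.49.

K_p = 26.8

Closed-loop characteristic equation: s² + 12s + K_p·5.6 = 0.
So ω_n = √(5.6K_p) and 2ζω_n = 12, giving ζ = 12/(2√(5.6K_p)).
Setting ζ = 0.49: √(5.6K_p) = 12/(2·0.49) = 12.24, so K_p = 149.9/5.6 = 26.8.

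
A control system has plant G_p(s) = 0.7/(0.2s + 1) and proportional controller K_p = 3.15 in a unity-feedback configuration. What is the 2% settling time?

Closed loop: T(s) = K_p·G_p/(1+K_p·G_p) = 2.205/(0.2s + 1 + 2.205), with pole at s = −(1 + 2.205)/0.2 = −16.02.
τ = 1/16.02 = 0.0624 s, so 2% settling time ≈ 4τ = 0.25 s.

T_s ≈ 0.25 s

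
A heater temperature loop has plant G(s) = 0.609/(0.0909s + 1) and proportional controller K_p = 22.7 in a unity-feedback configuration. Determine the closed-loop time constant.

Closed loop: T(s) = K_p·G/(1+K_p·G) = 13.82/(0.0909s + 1 + 13.82), with pole at s = −(1 + 13.82)/0.0909 = −163.1.
Closed-loop time constant τ = 1/163.1 = 0.00613 s.

τ = 0.00613 s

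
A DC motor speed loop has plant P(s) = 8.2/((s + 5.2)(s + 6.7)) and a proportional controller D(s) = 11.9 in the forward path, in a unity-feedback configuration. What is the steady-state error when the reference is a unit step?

0.263

The loop is type 0. Static position error constant K_pos = D(0)·P(0) = 11.9·0.2354 = 2.801.
Steady-state error to a unit step: e_ss = 1/(1+K_pos) = 1/3.801 = 0.263.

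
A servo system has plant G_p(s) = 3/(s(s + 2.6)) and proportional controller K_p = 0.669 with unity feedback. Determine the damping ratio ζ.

ζ = 0.918

1 + K_p·G_p(s) = 0 gives s² + 2.6s + 2.007 = 0.
So ω_n² = 2.007 ⇒ ω_n = 1.417 rad/s, and ζ = 2.6/(2ω_n) = 0.918.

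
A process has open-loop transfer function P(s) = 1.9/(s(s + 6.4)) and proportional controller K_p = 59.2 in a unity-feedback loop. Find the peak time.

Closed-loop characteristic equation: s² + 6.4s + 112.5 = 0, so ω_n = 10.61 rad/s and ζ = 6.4/(2·10.61) = 0.3017.
Damped frequency ω_d = ω_n√(1−ζ²) = 10.11 rad/s, so peak time T_p = π/ω_d = 0.311 s.

T_p = 0.311 s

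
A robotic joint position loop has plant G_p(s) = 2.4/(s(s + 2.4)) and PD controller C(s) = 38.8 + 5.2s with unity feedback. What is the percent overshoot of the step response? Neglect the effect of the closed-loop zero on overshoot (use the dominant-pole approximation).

Forward path: (38.8 + 5.2s)·2.4/(s(s+2.4)). The closed-loop characteristic equation is s² + (2.4 + 2.4·5.2)s + 2.4·38.8 = 0.
That is s² + 14.88s + 93.12 = 0, so ω_n = 9.65 rad/s and ζ = 14.88/(2·9.65) = 0.771.
%OS = 100·exp(−πζ/√(1−ζ²)) = 2.23%.

2.23%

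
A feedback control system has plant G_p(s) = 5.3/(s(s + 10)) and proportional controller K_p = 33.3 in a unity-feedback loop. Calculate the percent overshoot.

The closed-loop denominator s² + 10s + 176.5 gives ω_n = √176.5 = 13.28 and ζ = 10/(2ω_n) = 0.3764.
%OS = 100·exp(−πζ/√(1−ζ²)) = 100·exp(−π·0.3764/√0.8583) = 27.9%.

27.9%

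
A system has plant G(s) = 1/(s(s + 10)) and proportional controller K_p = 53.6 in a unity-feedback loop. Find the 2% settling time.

From 1 + K_pG(s) = 0: s² + 10s + 53.6 = 0 ⇒ ω_n = 7.321, ζ = 0.6829.
2% settling time T_s ≈ 4/(ζω_n) = 4/5 = 0.8 s.

T_s ≈ 0.8 s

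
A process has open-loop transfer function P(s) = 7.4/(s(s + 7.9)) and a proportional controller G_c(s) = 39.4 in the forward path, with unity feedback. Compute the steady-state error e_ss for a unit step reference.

0

The open loop G_c(s)P(s) has a pole at the origin (type 1), so the static position error constant is infinite and e_ss = 1/(1+∞) = 0.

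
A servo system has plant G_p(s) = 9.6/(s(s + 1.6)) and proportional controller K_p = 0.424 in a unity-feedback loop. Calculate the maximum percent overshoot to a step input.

The closed-loop denominator s² + 1.6s + 4.07 gives ω_n = √4.07 = 2.018 and ζ = 1.6/(2ω_n) = 0.3965.
%OS = 100·exp(−πζ/√(1−ζ²)) = 100·exp(−π·0.3965/√0.8428) = 25.7%.

25.7%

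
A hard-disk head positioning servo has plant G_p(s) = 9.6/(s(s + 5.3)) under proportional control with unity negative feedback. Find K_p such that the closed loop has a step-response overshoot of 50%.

From %OS = 100·exp(−πζ/√(1−ζ²)) = 50%, ζ = −ln(0.5)/√(π²+ln²(0.5)) = 0.2155.
Characteristic equation s² + 5.3s + 9.6K_p = 0 gives ζ = 5.3/(2√(9.6K_p)).
Setting ζ = 0.2155: √(9.6K_p) = 5.3/(2·0.2155) = 12.3, so K_p = 151.3/9.6 = 15.8.

K_p = 15.8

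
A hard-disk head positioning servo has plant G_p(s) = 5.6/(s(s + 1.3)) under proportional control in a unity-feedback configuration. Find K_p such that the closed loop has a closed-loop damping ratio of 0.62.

Closed-loop characteristic equation: s² + 1.3s + K_p·5.6 = 0.
So ω_n = √(5.6K_p) and 2ζω_n = 1.3, giving ζ = 1.3/(2√(5.6K_p)).
Setting ζ = 0.62: √(5.6K_p) = 1.3/(2·0.62) = 1.048, so K_p = 1.099/5.6 = 0.196.

K_p = 0.196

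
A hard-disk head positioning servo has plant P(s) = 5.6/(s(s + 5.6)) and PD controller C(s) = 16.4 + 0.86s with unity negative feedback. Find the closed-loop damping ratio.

ζ = 0.543

Forward path: (16.4 + 0.86s)·5.6/(s(s+5.6)). The closed-loop characteristic equation is s² + (5.6 + 5.6·0.86)s + 5.6·16.4 = 0.
That is s² + 10.42s + 91.84 = 0, so ω_n = 9.583 rad/s and ζ = 10.42/(2·9.583) = 0.5434.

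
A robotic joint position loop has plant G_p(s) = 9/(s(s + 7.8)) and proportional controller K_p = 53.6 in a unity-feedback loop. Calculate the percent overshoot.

From 1 + K_pG_p(s) = 0: s² + 7.8s + 482.4 = 0 ⇒ ω_n = 21.96, ζ = 0.1776.
%OS = 100·exp(−πζ/√(1−ζ²)) = 100·exp(−π·0.1776/√0.9685) = 56.7%.

56.7%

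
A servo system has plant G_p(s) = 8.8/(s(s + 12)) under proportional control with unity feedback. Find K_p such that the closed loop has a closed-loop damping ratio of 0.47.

K_p = 18.5

Closed-loop characteristic equation: s² + 12s + K_p·8.8 = 0.
So ω_n = √(8.8K_p) and 2ζω_n = 12, giving ζ = 12/(2√(8.8K_p)).
Setting ζ = 0.47: √(8.8K_p) = 12/(2·0.47) = 12.77, so K_p = 163/8.8 = 18.5.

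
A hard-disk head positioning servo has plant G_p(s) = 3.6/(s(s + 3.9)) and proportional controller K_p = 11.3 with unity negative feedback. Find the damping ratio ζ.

With unity feedback the closed-loop characteristic equation is s² + 3.9s + 11.3·3.6 = s² + 3.9s + 40.68 = 0.
Matching s² + 2ζω_n s + ω_n²: ω_n = √40.68 = 6.378 rad/s and 2ζω_n = 3.9, so ζ = 3.9/(2·6.378) = 0.306.

ζ = 0.306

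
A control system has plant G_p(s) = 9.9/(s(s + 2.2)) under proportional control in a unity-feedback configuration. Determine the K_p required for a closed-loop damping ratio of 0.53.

K_p = 0.435

Closed-loop characteristic equation: s² + 2.2s + K_p·9.9 = 0.
So ω_n = √(9.9K_p) and 2ζω_n = 2.2, giving ζ = 2.2/(2√(9.9K_p)).
Setting ζ = 0.53: √(9.9K_p) = 2.2/(2·0.53) = 2.075, so K_p = 4.308/9.9 = 0.435.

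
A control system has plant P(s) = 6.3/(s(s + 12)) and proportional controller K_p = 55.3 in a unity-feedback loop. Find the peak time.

Closed-loop characteristic equation: s² + 12s + 348.4 = 0, so ω_n = 18.67 rad/s and ζ = 12/(2·18.67) = 0.3215.
Damped frequency ω_d = ω_n√(1−ζ²) = 17.67 rad/s, so peak time T_p = π/ω_d = 0.178 s.

T_p = 0.178 s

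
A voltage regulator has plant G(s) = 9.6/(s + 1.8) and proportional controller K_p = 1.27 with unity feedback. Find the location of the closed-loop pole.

s = -13.99

Closed-loop transfer function: T(s) = K_p·G(s)/(1 + K_p·G(s)) = 12.19/(s + 1.8 + 12.19) = 12.19/(s + 13.99).
The closed-loop pole is at s = −13.99.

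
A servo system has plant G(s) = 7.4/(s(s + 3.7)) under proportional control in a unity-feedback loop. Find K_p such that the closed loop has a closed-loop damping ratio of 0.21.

Closed-loop characteristic equation: s² + 3.7s + K_p·7.4 = 0.
So ω_n = √(7.4K_p) and 2ζω_n = 3.7, giving ζ = 3.7/(2√(7.4K_p)).
Setting ζ = 0.21: √(7.4K_p) = 3.7/(2·0.21) = 8.81, so K_p = 77.61/7.4 = 10.5.

K_p = 10.5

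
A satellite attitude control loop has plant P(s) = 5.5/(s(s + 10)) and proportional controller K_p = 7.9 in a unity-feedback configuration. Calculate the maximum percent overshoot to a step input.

2.58%

From 1 + K_pP(s) = 0: s² + 10s + 43.45 = 0 ⇒ ω_n = 6.592, ζ = 0.7585.
%OS = 100·exp(−πζ/√(1−ζ²)) = 100·exp(−π·0.7585/√0.4246) = 2.58%.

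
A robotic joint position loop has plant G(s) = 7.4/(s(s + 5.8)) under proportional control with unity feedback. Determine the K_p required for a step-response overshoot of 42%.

K_p = 16

From %OS = 100·exp(−πζ/√(1−ζ²)) = 42%, ζ = −ln(0.42)/√(π²+ln²(0.42)) = 0.2662.
Characteristic equation s² + 5.8s + 7.4K_p = 0 gives ζ = 5.8/(2√(7.4K_p)).
Setting ζ = 0.2662: √(7.4K_p) = 5.8/(2·0.2662) = 10.9, so K_p = 118.7/7.4 = 16.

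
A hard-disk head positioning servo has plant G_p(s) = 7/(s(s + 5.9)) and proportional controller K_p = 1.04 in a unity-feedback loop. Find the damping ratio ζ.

ζ = 1.09

With unity feedback the closed-loop characteristic equation is s² + 5.9s + 1.04·7 = s² + 5.9s + 7.28 = 0.
Matching s² + 2ζω_n s + ω_n²: ω_n = √7.28 = 2.698 rad/s and 2ζω_n = 5.9, so ζ = 5.9/(2·2.698) = 1.09.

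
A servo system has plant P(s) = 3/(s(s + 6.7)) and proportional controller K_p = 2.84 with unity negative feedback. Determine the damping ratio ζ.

ζ = 1.15

With unity feedback the closed-loop characteristic equation is s² + 6.7s + 2.84·3 = s² + 6.7s + 8.52 = 0.
Matching s² + 2ζω_n s + ω_n²: ω_n = √8.52 = 2.919 rad/s and 2ζω_n = 6.7, so ζ = 6.7/(2·2.919) = 1.15.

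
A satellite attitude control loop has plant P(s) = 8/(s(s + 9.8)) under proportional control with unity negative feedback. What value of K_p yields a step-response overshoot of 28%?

From %OS = 100·exp(−πζ/√(1−ζ²)) = 28%, ζ = −ln(0.28)/√(π²+ln²(0.28)) = 0.3755.
Characteristic equation s² + 9.8s + 8K_p = 0 gives ζ = 9.8/(2√(8K_p)).
Setting ζ = 0.3755: √(8K_p) = 9.8/(2·0.3755) = 13.05, so K_p = 170.2/8 = 21.3.

K_p = 21.3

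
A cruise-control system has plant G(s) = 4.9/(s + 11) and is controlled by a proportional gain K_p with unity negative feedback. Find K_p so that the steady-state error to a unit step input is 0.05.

K_p = 42.7

The loop is type 0, so e_ss(step) = 1/(1 + K_pos) with K_pos = K_p·G(0).
G(0) = 0.4455. Require 1/(1 + K_p·0.4455) = 0.05, so 1 + 0.4455·K_p = 20.
K_p = (20 − 1)/0.4455 = 42.7.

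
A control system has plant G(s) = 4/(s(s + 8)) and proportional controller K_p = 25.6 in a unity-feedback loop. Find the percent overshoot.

From 1 + K_pG(s) = 0: s² + 8s + 102.4 = 0 ⇒ ω_n = 10.12, ζ = 0.3953.
%OS = 100·exp(−πζ/√(1−ζ²)) = 100·exp(−π·0.3953/√0.8438) = 25.9%.

25.9%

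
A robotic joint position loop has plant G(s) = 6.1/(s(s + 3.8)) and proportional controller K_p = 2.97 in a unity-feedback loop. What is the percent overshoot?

The closed-loop denominator s² + 3.8s + 18.12 gives ω_n = √18.12 = 4.256 and ζ = 3.8/(2ω_n) = 0.4464.
%OS = 100·exp(−πζ/√(1−ζ²)) = 100·exp(−π·0.4464/√0.8007) = 20.9%.

20.9%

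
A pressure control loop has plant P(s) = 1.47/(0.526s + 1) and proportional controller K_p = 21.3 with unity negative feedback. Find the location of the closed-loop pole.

s = -61.43

Closed loop: T(s) = K_p·P/(1+K_p·P) = 31.31/(0.526s + 1 + 31.31), with pole at s = −(1 + 31.31)/0.526 = −61.43.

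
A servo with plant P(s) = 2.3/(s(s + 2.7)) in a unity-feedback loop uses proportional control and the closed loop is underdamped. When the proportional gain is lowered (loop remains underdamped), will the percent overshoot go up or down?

ζ = 2.7/(2√(2.3K_p)) rises as K_p falls; higher damping means less overshoot.

decrease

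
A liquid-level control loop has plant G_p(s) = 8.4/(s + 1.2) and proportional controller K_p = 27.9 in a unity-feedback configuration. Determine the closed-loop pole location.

Closed-loop transfer function: T(s) = K_p·G_p(s)/(1 + K_p·G_p(s)) = 234.4/(s + 1.2 + 234.4) = 234.4/(s + 235.6).
The closed-loop pole is at s = −235.6.

s = -235.6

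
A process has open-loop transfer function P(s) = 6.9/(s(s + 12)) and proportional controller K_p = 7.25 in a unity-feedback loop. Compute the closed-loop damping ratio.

1 + K_p·P(s) = 0 gives s² + 12s + 50.03 = 0.
Matching s² + 2ζω_n s + ω_n²: ω_n = √50.03 = 7.073 rad/s and 2ζω_n = 12, so ζ = 12/(2·7.073) = 0.848.

ζ = 0.848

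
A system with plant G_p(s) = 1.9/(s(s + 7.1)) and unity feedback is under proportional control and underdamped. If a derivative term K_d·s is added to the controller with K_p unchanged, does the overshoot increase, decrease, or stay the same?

decrease

With PD the characteristic equation becomes s² + (a + K·K_d)s + K·K_p = 0; the damping term grows, ζ rises, overshoot falls.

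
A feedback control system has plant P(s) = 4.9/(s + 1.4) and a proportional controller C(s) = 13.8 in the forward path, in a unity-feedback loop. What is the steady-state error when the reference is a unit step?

0.0203

The loop is type 0. Static position error constant K_pos = C(0)·P(0) = 13.8·3.5 = 48.3.
Steady-state error to a unit step: e_ss = 1/(1+K_pos) = 1/49.3 = 0.0203.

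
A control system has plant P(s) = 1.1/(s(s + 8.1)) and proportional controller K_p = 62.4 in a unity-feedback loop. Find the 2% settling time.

From 1 + K_pP(s) = 0: s² + 8.1s + 68.64 = 0 ⇒ ω_n = 8.285, ζ = 0.4888.
2% settling time T_s ≈ 4/(ζω_n) = 4/4.05 = 0.988 s.

T_s ≈ 0.988 s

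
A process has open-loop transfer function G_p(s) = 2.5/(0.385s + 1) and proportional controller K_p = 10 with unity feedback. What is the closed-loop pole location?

Closed loop: T(s) = K_p·G_p/(1+K_p·G_p) = 25/(0.385s + 1 + 25), with pole at s = −(1 + 25)/0.385 = −67.53.

s = -67.53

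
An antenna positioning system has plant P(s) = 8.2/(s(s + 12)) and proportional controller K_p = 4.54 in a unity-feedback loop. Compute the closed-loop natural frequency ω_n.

The closed-loop denominator is s(s+12) + 4.54·8.2 = s² + 12s + 37.23.
So ω_n² = 37.23 ⇒ ω_n = 6.101 rad/s, and ζ = 12/(2ω_n) = 0.983.

ω_n = 6.1 rad/s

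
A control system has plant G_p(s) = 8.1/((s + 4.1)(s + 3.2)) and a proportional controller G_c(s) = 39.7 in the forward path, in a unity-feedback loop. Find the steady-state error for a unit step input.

0.0392

The loop is type 0. Static position error constant K_pos = G_c(0)·G_p(0) = 39.7·0.6174 = 24.51.
Steady-state error to a unit step: e_ss = 1/(1+K_pos) = 1/25.51 = 0.0392.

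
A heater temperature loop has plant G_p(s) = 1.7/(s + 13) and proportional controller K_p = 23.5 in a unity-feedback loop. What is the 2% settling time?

T_s ≈ 0.0755 s

Closed-loop transfer function: T(s) = K_p·G_p(s)/(1 + K_p·G_p(s)) = 39.95/(s + 13 + 39.95) = 39.95/(s + 52.95).
Time constant τ = 1/52.95 = 0.01889 s, so the 2% settling time is about 4τ = 0.0755 s.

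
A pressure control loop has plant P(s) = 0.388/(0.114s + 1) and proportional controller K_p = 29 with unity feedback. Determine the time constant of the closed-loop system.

τ = 0.0093 s

Closed loop: T(s) = K_p·P/(1+K_p·P) = 11.25/(0.114s + 1 + 11.25), with pole at s = −(1 + 11.25)/0.114 = −107.5.
Closed-loop time constant τ = 1/107.5 = 0.0093 s.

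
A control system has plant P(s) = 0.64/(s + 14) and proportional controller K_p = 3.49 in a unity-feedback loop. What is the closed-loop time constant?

Closed-loop transfer function: T(s) = K_p·P(s)/(1 + K_p·P(s)) = 2.234/(s + 14 + 2.234) = 2.234/(s + 16.23).
Time constant τ = 1/16.23 = 0.0616 s.

τ = 0.0616 s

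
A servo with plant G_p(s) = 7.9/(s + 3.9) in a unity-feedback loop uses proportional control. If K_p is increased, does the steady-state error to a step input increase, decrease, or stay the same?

e_ss = 1/(1 + K_p·G_p(0)); a larger K_p raises the denominator, so e_ss decreases.

decrease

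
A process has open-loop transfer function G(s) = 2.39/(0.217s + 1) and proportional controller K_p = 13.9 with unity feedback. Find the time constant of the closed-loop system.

τ = 0.00634 s

Closed loop: T(s) = K_p·G/(1+K_p·G) = 33.22/(0.217s + 1 + 33.22), with pole at s = −(1 + 33.22)/0.217 = −157.7.
Closed-loop time constant τ = 1/157.7 = 0.00634 s.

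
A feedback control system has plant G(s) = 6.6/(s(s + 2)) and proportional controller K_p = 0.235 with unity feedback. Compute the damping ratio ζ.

ζ = 0.803

1 + K_p·G(s) = 0 gives s² + 2s + 1.551 = 0.
So ω_n² = 1.551 ⇒ ω_n = 1.245 rad/s, and ζ = 2/(2ω_n) = 0.803.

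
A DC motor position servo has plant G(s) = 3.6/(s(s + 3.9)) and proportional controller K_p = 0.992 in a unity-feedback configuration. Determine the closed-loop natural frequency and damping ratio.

ω_n = 1.89 rad/s, ζ = 1.03

With unity feedback the closed-loop characteristic equation is s² + 3.9s + 0.992·3.6 = s² + 3.9s + 3.571 = 0.
Matching s² + 2ζω_n s + ω_n²: ω_n = √3.571 = 1.89 rad/s and 2ζω_n = 3.9, so ζ = 3.9/(2·1.89) = 1.03.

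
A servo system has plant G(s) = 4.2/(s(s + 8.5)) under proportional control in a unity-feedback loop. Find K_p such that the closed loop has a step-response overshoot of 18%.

K_p = 18.7

From %OS = 100·exp(−πζ/√(1−ζ²)) = 18%, ζ = −ln(0.18)/√(π²+ln²(0.18)) = 0.4791.
Characteristic equation s² + 8.5s + 4.2K_p = 0 gives ζ = 8.5/(2√(4.2K_p)).
Setting ζ = 0.4791: √(4.2K_p) = 8.5/(2·0.4791) = 8.871, so K_p = 78.69/4.2 = 18.7.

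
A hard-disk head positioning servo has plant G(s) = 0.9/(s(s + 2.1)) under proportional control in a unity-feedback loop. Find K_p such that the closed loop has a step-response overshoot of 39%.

From %OS = 100·exp(−πζ/√(1−ζ²)) = 39%, ζ = −ln(0.39)/√(π²+ln²(0.39)) = 0.2871.
Characteristic equation s² + 2.1s + 0.9K_p = 0 gives ζ = 2.1/(2√(0.9K_p)).
Setting ζ = 0.2871: √(0.9K_p) = 2.1/(2·0.2871) = 3.657, so K_p = 13.38/0.9 = 14.9.

K_p = 14.9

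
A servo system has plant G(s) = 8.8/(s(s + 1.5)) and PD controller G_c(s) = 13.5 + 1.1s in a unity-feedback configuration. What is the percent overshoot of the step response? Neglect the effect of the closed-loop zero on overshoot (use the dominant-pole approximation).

15.3%

Forward path: (13.5 + 1.1s)·8.8/(s(s+1.5)). The closed-loop characteristic equation is s² + (1.5 + 8.8·1.1)s + 8.8·13.5 = 0.
That is s² + 11.18s + 118.8 = 0, so ω_n = 10.9 rad/s and ζ = 11.18/(2·10.9) = 0.5129.
%OS = 100·exp(−πζ/√(1−ζ²)) = 15.3%.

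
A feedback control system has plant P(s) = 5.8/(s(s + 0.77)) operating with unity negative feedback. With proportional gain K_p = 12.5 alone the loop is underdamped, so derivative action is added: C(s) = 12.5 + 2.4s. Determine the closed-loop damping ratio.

ζ = 0.863

Forward path: (12.5 + 2.4s)·5.8/(s(s+0.77)). The closed-loop characteristic equation is s² + (0.77 + 5.8·2.4)s + 5.8·12.5 = 0.
That is s² + 14.69s + 72.5 = 0, so ω_n = 8.515 rad/s and ζ = 14.69/(2·8.515) = 0.8626.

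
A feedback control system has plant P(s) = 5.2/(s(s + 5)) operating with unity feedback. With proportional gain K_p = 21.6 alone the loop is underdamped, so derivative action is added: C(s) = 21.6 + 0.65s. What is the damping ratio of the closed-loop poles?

ζ = 0.395

Forward path: (21.6 + 0.65s)·5.2/(s(s+5)). The closed-loop characteristic equation is s² + (5 + 5.2·0.65)s + 5.2·21.6 = 0.
That is s² + 8.38s + 112.3 = 0, so ω_n = 10.6 rad/s and ζ = 8.38/(2·10.6) = 0.3954.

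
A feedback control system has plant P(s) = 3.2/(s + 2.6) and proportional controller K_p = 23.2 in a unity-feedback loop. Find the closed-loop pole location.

Closed-loop transfer function: T(s) = K_p·P(s)/(1 + K_p·P(s)) = 74.24/(s + 2.6 + 74.24) = 74.24/(s + 76.84).
The closed-loop pole is at s = −76.84.

s = -76.84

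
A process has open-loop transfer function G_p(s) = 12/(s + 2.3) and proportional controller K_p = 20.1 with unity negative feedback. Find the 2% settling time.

T_s ≈ 0.0164 s

Closed-loop transfer function: T(s) = K_p·G_p(s)/(1 + K_p·G_p(s)) = 241.2/(s + 2.3 + 241.2) = 241.2/(s + 243.5).
Time constant τ = 1/243.5 = 0.004107 s, so the 2% settling time is about 4τ = 0.0164 s.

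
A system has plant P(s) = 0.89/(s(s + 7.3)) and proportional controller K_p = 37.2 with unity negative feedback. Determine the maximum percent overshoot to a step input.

The closed-loop denominator s² + 7.3s + 33.11 gives ω_n = √33.11 = 5.754 and ζ = 7.3/(2ω_n) = 0.6343.
%OS = 100·exp(−πζ/√(1−ζ²)) = 100·exp(−π·0.6343/√0.5976) = 7.59%.

7.59%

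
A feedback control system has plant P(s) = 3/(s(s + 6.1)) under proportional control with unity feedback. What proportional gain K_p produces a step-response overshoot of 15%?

From %OS = 100·exp(−πζ/√(1−ζ²)) = 15%, ζ = −ln(0.15)/√(π²+ln²(0.15)) = 0.5169.
Characteristic equation s² + 6.1s + 3K_p = 0 gives ζ = 6.1/(2√(3K_p)).
Setting ζ = 0.5169: √(3K_p) = 6.1/(2·0.5169) = 5.9, so K_p = 34.81/3 = 11.6.

K_p = 11.6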